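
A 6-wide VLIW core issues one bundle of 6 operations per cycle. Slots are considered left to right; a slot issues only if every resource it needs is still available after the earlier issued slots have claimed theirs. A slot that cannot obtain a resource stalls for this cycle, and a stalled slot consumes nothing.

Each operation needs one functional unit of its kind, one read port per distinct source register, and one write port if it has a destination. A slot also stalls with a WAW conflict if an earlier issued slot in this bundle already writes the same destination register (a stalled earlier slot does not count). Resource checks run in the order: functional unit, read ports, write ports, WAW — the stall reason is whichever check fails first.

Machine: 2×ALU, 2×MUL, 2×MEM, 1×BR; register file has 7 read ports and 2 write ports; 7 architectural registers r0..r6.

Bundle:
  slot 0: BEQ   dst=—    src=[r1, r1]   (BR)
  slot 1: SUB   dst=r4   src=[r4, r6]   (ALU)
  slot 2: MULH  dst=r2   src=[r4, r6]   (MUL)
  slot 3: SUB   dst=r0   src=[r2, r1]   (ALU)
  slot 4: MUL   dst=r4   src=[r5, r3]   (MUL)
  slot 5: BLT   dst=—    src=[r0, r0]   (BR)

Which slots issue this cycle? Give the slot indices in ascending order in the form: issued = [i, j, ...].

#0 BR src=r1,r1 dispatched  <A:2 Mu:2 Ld:2 B:0 rd:6 wr:2>
#1 ALU src=r4,r6 dispatched  <A:1 Mu:2 Ld:2 B:0 rd:4 wr:1>
#2 MUL src=r4,r6 dispatched  <A:1 Mu:1 Ld:2 B:0 rd:2 wr:0>
#3 ALU src=r2,r1 held:WR_PORT  <A:1 Mu:1 Ld:2 B:0 rd:2 wr:0>
#4 MUL src=r5,r3 held:WR_PORT  <A:1 Mu:1 Ld:2 B:0 rd:2 wr:0>
#5 BR src=r0,r0 held:FU  <A:1 Mu:1 Ld:2 B:0 rd:2 wr:0>

issued = [0, 1, 2]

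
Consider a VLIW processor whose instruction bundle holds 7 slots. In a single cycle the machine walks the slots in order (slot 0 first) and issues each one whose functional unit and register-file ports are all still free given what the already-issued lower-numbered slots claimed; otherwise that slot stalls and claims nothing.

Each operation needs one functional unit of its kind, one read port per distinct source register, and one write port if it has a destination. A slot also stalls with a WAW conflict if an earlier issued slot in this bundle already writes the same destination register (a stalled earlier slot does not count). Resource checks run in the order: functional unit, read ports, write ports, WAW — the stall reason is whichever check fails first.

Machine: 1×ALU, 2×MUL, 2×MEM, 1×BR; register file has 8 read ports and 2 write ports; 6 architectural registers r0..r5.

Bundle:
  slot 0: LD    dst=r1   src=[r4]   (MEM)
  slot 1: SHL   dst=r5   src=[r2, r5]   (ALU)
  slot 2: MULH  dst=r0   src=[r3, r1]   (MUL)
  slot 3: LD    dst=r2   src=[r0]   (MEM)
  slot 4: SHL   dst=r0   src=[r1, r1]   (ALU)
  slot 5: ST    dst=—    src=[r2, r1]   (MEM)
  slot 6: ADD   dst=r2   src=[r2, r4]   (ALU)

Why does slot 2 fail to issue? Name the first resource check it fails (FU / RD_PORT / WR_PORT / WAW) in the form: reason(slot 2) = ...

reason(slot 2) = WR_PORT

slot 0 (MEM): ISSUE — free A1,Mu2,Ld1,B1 rp7 wp1
slot 1 (ALU): ISSUE — free A0,Mu2,Ld1,B1 rp5 wp0
slot 2 (MUL): stall WR_PORT — free A0,Mu2,Ld1,B1 rp5 wp0
slot 3 (MEM): stall WR_PORT — free A0,Mu2,Ld1,B1 rp5 wp0
slot 4 (ALU): stall FU — free A0,Mu2,Ld1,B1 rp5 wp0
slot 5 (MEM): ISSUE — free A0,Mu2,Ld0,B1 rp3 wp0
slot 6 (ALU): stall FU — free A0,Mu2,Ld0,B1 rp3 wp0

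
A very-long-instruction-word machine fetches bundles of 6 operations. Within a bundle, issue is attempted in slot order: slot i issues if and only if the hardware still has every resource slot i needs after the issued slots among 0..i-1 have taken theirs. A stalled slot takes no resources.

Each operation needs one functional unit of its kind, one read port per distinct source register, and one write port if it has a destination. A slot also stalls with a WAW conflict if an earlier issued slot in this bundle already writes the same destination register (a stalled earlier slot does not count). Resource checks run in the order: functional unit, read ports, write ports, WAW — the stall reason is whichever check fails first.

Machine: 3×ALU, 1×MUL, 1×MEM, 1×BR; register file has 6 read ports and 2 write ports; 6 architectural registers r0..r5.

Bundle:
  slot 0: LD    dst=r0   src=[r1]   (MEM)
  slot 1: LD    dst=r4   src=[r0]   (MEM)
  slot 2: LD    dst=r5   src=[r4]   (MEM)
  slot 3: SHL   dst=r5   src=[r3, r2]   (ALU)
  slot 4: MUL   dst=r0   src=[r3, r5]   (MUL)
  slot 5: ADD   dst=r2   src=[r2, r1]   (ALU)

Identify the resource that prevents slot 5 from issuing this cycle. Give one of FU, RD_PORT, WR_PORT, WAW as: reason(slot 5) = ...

reason(slot 5) = WR_PORT

[0] MEM needs rd=1 wr=1: ok; after: ALU=3 MUL=1 MEM=0 BR=1, R=5, W=1
[1] MEM needs rd=1 wr=1: FU; after: ALU=3 MUL=1 MEM=0 BR=1, R=5, W=1
[2] MEM needs rd=1 wr=1: FU; after: ALU=3 MUL=1 MEM=0 BR=1, R=5, W=1
[3] ALU needs rd=2 wr=1: ok; after: ALU=2 MUL=1 MEM=0 BR=1, R=3, W=0
[4] MUL needs rd=2 wr=1: WR_PORT; after: ALU=2 MUL=1 MEM=0 BR=1, R=3, W=0
[5] ALU needs rd=2 wr=1: WR_PORT; after: ALU=2 MUL=1 MEM=0 BR=1, R=3, W=0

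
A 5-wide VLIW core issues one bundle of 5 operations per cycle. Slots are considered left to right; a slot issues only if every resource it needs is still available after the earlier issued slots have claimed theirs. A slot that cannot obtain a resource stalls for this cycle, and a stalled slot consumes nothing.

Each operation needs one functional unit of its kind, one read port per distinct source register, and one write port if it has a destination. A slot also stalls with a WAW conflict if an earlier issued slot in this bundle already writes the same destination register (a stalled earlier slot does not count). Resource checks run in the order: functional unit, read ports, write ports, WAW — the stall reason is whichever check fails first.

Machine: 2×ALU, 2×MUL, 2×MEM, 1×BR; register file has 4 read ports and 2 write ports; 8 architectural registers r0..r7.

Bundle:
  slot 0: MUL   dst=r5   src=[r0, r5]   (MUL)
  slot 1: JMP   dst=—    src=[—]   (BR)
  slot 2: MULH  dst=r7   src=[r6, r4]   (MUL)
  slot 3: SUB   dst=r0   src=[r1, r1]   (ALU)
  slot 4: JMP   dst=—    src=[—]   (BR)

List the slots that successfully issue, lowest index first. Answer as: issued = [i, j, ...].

issued = [0, 1, 2]

#0 MUL src=r0,r5 dispatched  <A:2 Mu:1 Ld:2 B:1 rd:2 wr:1>
#1 BR src=- dispatched  <A:2 Mu:1 Ld:2 B:0 rd:2 wr:1>
#2 MUL src=r6,r4 dispatched  <A:2 Mu:0 Ld:2 B:0 rd:0 wr:0>
#3 ALU src=r1,r1 held:RD_PORT  <A:2 Mu:0 Ld:2 B:0 rd:0 wr:0>
#4 BR src=- held:FU  <A:2 Mu:0 Ld:2 B:0 rd:0 wr:0>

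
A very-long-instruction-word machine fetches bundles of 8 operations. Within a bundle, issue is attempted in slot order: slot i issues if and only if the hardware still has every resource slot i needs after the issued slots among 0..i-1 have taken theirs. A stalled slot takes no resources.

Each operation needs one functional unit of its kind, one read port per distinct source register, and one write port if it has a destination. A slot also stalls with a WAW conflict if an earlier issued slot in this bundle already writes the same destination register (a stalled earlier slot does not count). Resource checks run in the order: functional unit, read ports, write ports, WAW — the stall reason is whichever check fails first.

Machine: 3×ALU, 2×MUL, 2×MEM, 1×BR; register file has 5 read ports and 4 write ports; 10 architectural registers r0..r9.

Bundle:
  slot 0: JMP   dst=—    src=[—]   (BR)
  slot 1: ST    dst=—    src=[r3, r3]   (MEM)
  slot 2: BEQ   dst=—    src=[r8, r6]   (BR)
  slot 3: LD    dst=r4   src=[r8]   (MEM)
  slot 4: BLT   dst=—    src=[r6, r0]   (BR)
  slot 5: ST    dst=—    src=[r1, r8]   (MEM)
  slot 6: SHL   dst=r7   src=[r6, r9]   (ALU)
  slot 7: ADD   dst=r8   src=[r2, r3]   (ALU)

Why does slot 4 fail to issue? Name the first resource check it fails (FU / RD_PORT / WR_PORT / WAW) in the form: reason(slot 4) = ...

reason(slot 4) = FU

#0 BR src=- dispatched  <A:3 Mu:2 Ld:2 B:0 rd:5 wr:4>
#1 MEM src=r3,r3 dispatched  <A:3 Mu:2 Ld:1 B:0 rd:4 wr:4>
#2 BR src=r8,r6 held:FU  <A:3 Mu:2 Ld:1 B:0 rd:4 wr:4>
#3 MEM src=r8 dispatched  <A:3 Mu:2 Ld:0 B:0 rd:3 wr:3>
#4 BR src=r6,r0 held:FU  <A:3 Mu:2 Ld:0 B:0 rd:3 wr:3>
#5 MEM src=r1,r8 held:FU  <A:3 Mu:2 Ld:0 B:0 rd:3 wr:3>
#6 ALU src=r6,r9 dispatched  <A:2 Mu:2 Ld:0 B:0 rd:1 wr:2>
#7 ALU src=r2,r3 held:RD_PORT  <A:2 Mu:2 Ld:0 B:0 rd:1 wr:2>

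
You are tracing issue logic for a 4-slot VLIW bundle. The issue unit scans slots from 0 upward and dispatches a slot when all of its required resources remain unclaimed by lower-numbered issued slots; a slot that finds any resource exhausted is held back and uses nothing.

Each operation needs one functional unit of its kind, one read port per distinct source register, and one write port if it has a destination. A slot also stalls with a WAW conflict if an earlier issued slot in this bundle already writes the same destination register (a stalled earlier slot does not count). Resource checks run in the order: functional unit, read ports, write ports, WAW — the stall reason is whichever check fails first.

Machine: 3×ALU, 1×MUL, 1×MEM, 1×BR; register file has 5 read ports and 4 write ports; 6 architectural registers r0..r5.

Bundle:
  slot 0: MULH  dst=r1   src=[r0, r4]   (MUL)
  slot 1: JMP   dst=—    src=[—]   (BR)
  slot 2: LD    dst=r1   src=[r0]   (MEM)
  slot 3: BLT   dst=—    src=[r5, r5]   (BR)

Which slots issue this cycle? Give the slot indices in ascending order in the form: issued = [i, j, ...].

(0) want 1×MUL +2rd +1wr — yes → AL3|MU0|ME1|BR1|rd3|wr3
(1) want 1×BR +0rd +0wr — yes → AL3|MU0|ME1|BR0|rd3|wr3
(2) want 1×MEM +1rd +1wr — WAW → AL3|MU0|ME1|BR0|rd3|wr3
(3) want 1×BR +1rd +0wr — FU → AL3|MU0|ME1|BR0|rd3|wr3

issued = [0, 1]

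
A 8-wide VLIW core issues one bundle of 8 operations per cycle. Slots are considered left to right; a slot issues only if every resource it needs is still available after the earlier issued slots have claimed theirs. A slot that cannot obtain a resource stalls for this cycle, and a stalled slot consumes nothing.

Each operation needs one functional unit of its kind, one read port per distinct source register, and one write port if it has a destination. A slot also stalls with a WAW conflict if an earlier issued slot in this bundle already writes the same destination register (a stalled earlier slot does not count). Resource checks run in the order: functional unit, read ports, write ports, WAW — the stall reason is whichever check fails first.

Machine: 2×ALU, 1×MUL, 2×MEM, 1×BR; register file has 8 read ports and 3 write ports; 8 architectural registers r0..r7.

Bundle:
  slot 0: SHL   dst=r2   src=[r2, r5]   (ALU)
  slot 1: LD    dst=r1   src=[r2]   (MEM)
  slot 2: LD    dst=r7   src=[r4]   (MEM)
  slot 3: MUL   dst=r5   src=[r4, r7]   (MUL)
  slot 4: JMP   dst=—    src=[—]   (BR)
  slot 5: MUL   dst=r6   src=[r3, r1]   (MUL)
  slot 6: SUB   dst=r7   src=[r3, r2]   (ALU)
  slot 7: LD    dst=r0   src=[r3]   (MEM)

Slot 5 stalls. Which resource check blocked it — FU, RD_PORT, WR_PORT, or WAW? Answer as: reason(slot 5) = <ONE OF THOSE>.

reason(slot 5) = WR_PORT

(0) want 1×ALU +2rd +1wr — yes → AL1|MU1|ME2|BR1|rd6|wr2
(1) want 1×MEM +1rd +1wr — yes → AL1|MU1|ME1|BR1|rd5|wr1
(2) want 1×MEM +1rd +1wr — yes → AL1|MU1|ME0|BR1|rd4|wr0
(3) want 1×MUL +2rd +1wr — WR_PORT → AL1|MU1|ME0|BR1|rd4|wr0
(4) want 1×BR +0rd +0wr — yes → AL1|MU1|ME0|BR0|rd4|wr0
(5) want 1×MUL +2rd +1wr — WR_PORT → AL1|MU1|ME0|BR0|rd4|wr0
(6) want 1×ALU +2rd +1wr — WR_PORT → AL1|MU1|ME0|BR0|rd4|wr0
(7) want 1×MEM +1rd +1wr — FU → AL1|MU1|ME0|BR0|rd4|wr0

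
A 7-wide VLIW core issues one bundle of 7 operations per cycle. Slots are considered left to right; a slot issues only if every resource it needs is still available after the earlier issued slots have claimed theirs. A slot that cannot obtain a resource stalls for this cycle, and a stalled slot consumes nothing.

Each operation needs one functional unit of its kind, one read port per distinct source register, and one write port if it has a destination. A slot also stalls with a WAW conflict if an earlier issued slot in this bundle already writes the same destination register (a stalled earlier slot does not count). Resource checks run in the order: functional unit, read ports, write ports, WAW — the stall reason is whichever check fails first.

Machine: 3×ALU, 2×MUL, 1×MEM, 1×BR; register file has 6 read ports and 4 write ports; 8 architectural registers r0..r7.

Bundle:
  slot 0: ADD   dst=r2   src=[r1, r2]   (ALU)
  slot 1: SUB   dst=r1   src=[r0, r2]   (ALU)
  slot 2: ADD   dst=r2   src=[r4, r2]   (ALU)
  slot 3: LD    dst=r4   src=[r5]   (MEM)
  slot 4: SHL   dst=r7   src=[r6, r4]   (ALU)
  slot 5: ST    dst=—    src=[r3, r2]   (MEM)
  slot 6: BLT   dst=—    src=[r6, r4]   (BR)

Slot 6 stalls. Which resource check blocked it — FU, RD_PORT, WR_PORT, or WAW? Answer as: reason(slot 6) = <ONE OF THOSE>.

reason(slot 6) = RD_PORT

[0] ALU needs rd=2 wr=1: ok; after: ALU=2 MUL=2 MEM=1 BR=1, R=4, W=3
[1] ALU needs rd=2 wr=1: ok; after: ALU=1 MUL=2 MEM=1 BR=1, R=2, W=2
[2] ALU needs rd=2 wr=1: WAW; after: ALU=1 MUL=2 MEM=1 BR=1, R=2, W=2
[3] MEM needs rd=1 wr=1: ok; after: ALU=1 MUL=2 MEM=0 BR=1, R=1, W=1
[4] ALU needs rd=2 wr=1: RD_PORT; after: ALU=1 MUL=2 MEM=0 BR=1, R=1, W=1
[5] MEM needs rd=2 wr=0: FU; after: ALU=1 MUL=2 MEM=0 BR=1, R=1, W=1
[6] BR needs rd=2 wr=0: RD_PORT; after: ALU=1 MUL=2 MEM=0 BR=1, R=1, W=1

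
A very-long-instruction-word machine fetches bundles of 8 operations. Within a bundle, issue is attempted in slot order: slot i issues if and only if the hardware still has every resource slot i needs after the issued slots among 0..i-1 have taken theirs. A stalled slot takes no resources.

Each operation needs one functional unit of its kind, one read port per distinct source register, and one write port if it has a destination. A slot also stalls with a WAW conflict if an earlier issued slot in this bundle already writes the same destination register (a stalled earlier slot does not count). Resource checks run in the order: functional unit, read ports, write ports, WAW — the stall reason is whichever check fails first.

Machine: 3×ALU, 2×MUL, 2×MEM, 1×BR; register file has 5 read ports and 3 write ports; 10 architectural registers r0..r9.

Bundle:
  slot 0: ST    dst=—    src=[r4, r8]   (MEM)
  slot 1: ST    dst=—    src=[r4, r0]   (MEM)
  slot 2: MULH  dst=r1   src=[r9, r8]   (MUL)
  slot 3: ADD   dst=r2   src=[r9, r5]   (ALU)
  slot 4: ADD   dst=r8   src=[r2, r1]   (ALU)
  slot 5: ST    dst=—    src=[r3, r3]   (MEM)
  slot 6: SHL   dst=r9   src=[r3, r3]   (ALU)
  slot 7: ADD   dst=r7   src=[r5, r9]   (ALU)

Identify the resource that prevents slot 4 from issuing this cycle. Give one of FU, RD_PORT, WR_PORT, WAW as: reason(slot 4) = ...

reason(slot 4) = RD_PORT

#0 MEM src=r4,r8 dispatched  <A:3 Mu:2 Ld:1 B:1 rd:3 wr:3>
#1 MEM src=r4,r0 dispatched  <A:3 Mu:2 Ld:0 B:1 rd:1 wr:3>
#2 MUL src=r9,r8 held:RD_PORT  <A:3 Mu:2 Ld:0 B:1 rd:1 wr:3>
#3 ALU src=r9,r5 held:RD_PORT  <A:3 Mu:2 Ld:0 B:1 rd:1 wr:3>
#4 ALU src=r2,r1 held:RD_PORT  <A:3 Mu:2 Ld:0 B:1 rd:1 wr:3>
#5 MEM src=r3,r3 held:FU  <A:3 Mu:2 Ld:0 B:1 rd:1 wr:3>
#6 ALU src=r3,r3 dispatched  <A:2 Mu:2 Ld:0 B:1 rd:0 wr:2>
#7 ALU src=r5,r9 held:RD_PORT  <A:2 Mu:2 Ld:0 B:1 rd:0 wr:2>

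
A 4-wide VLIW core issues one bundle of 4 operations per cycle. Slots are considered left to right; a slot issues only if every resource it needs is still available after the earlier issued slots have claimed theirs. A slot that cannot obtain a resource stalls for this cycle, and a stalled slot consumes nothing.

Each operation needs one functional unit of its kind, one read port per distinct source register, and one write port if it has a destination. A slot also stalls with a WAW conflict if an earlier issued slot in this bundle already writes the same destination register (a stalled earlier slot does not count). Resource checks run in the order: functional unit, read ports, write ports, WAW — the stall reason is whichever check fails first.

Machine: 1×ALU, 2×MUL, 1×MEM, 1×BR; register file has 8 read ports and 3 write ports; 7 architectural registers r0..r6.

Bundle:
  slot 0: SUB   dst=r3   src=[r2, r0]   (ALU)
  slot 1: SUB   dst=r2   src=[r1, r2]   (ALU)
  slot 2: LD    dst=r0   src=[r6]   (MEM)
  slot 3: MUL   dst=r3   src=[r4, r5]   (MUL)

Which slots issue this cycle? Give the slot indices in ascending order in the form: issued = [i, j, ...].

[0] ALU needs rd=2 wr=1: ok; after: ALU=0 MUL=2 MEM=1 BR=1, R=6, W=2
[1] ALU needs rd=2 wr=1: FU; after: ALU=0 MUL=2 MEM=1 BR=1, R=6, W=2
[2] MEM needs rd=1 wr=1: ok; after: ALU=0 MUL=2 MEM=0 BR=1, R=5, W=1
[3] MUL needs rd=2 wr=1: WAW; after: ALU=0 MUL=2 MEM=0 BR=1, R=5, W=1

issued = [0, 2]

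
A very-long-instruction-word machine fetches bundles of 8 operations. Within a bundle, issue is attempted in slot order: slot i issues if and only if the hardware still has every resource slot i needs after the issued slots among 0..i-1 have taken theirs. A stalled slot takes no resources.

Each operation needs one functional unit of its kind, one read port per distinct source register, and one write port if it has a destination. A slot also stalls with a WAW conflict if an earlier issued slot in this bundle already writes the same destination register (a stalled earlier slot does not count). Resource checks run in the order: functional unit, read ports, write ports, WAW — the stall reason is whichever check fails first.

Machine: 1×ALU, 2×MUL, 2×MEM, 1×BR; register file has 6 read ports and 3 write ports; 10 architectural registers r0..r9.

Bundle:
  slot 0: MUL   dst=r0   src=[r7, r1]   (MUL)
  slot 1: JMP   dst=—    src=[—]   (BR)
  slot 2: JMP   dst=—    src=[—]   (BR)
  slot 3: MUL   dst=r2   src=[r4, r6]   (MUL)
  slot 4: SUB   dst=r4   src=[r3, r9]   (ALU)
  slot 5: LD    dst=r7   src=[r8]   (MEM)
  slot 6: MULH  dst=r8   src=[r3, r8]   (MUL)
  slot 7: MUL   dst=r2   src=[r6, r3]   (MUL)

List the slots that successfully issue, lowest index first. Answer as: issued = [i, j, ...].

issued = [0, 1, 3, 4]

(0) want 1×MUL +2rd +1wr — yes → AL1|MU1|ME2|BR1|rd4|wr2
(1) want 1×BR +0rd +0wr — yes → AL1|MU1|ME2|BR0|rd4|wr2
(2) want 1×BR +0rd +0wr — FU → AL1|MU1|ME2|BR0|rd4|wr2
(3) want 1×MUL +2rd +1wr — yes → AL1|MU0|ME2|BR0|rd2|wr1
(4) want 1×ALU +2rd +1wr — yes → AL0|MU0|ME2|BR0|rd0|wr0
(5) want 1×MEM +1rd +1wr — RD_PORT → AL0|MU0|ME2|BR0|rd0|wr0
(6) want 1×MUL +2rd +1wr — FU → AL0|MU0|ME2|BR0|rd0|wr0
(7) want 1×MUL +2rd +1wr — FU → AL0|MU0|ME2|BR0|rd0|wr0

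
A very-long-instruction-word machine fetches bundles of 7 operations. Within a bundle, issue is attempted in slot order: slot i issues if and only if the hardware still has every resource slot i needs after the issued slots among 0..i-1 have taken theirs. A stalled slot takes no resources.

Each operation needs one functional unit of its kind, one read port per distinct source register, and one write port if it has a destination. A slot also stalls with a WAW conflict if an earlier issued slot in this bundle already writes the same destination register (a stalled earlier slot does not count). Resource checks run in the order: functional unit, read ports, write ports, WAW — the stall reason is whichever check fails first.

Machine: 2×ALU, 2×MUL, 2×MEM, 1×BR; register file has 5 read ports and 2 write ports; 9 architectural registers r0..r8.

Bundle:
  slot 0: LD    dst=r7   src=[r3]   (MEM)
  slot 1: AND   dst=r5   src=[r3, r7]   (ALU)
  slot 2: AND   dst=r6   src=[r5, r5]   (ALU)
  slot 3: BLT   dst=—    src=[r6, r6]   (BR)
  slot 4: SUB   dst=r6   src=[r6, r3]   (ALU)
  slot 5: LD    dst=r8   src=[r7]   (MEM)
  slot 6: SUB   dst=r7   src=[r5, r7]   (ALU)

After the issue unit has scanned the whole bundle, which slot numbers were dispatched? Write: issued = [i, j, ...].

#0 MEM src=r3 dispatched  <A:2 Mu:2 Ld:1 B:1 rd:4 wr:1>
#1 ALU src=r3,r7 dispatched  <A:1 Mu:2 Ld:1 B:1 rd:2 wr:0>
#2 ALU src=r5,r5 held:WR_PORT  <A:1 Mu:2 Ld:1 B:1 rd:2 wr:0>
#3 BR src=r6,r6 dispatched  <A:1 Mu:2 Ld:1 B:0 rd:1 wr:0>
#4 ALU src=r6,r3 held:RD_PORT  <A:1 Mu:2 Ld:1 B:0 rd:1 wr:0>
#5 MEM src=r7 held:WR_PORT  <A:1 Mu:2 Ld:1 B:0 rd:1 wr:0>
#6 ALU src=r5,r7 held:RD_PORT  <A:1 Mu:2 Ld:1 B:0 rd:1 wr:0>

issued = [0, 1, 3]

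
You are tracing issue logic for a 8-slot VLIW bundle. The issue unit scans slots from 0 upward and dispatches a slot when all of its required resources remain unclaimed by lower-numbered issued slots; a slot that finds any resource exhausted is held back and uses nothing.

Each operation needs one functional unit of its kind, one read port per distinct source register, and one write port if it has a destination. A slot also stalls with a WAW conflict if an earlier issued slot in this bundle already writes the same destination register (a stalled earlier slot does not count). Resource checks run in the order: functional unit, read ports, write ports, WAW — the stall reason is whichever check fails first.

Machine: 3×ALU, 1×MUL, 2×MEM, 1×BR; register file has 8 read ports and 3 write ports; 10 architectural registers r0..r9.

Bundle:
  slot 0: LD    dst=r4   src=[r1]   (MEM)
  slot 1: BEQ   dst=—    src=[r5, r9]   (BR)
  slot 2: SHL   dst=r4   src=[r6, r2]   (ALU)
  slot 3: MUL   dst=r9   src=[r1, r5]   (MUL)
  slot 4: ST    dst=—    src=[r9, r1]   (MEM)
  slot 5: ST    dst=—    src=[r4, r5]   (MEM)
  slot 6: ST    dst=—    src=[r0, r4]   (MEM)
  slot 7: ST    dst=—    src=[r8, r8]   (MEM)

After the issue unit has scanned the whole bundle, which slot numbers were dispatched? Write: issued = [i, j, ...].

#0 MEM src=r1 dispatched  <A:3 Mu:1 Ld:1 B:1 rd:7 wr:2>
#1 BR src=r5,r9 dispatched  <A:3 Mu:1 Ld:1 B:0 rd:5 wr:2>
#2 ALU src=r6,r2 held:WAW  <A:3 Mu:1 Ld:1 B:0 rd:5 wr:2>
#3 MUL src=r1,r5 dispatched  <A:3 Mu:0 Ld:1 B:0 rd:3 wr:1>
#4 MEM src=r9,r1 dispatched  <A:3 Mu:0 Ld:0 B:0 rd:1 wr:1>
#5 MEM src=r4,r5 held:FU  <A:3 Mu:0 Ld:0 B:0 rd:1 wr:1>
#6 MEM src=r0,r4 held:FU  <A:3 Mu:0 Ld:0 B:0 rd:1 wr:1>
#7 MEM src=r8,r8 held:FU  <A:3 Mu:0 Ld:0 B:0 rd:1 wr:1>

issued = [0, 1, 3, 4]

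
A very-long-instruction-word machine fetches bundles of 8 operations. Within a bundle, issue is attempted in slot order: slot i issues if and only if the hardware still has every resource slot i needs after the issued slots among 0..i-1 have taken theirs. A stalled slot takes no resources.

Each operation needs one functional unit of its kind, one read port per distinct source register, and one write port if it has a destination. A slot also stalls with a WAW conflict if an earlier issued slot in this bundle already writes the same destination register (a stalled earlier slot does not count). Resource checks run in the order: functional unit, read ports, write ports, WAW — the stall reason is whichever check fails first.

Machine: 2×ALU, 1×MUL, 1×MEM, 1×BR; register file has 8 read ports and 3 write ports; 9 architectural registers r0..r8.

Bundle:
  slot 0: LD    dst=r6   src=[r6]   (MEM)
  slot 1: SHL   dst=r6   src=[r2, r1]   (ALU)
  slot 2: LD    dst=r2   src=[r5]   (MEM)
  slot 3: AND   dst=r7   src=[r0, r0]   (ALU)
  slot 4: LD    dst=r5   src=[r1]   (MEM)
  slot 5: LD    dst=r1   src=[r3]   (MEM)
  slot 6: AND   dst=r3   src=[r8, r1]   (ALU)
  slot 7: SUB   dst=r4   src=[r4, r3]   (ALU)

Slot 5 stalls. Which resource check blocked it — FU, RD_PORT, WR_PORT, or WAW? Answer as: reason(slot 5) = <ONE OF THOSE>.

#0 MEM src=r6 dispatched  <A:2 Mu:1 Ld:0 B:1 rd:7 wr:2>
#1 ALU src=r2,r1 held:WAW  <A:2 Mu:1 Ld:0 B:1 rd:7 wr:2>
#2 MEM src=r5 held:FU  <A:2 Mu:1 Ld:0 B:1 rd:7 wr:2>
#3 ALU src=r0,r0 dispatched  <A:1 Mu:1 Ld:0 B:1 rd:6 wr:1>
#4 MEM src=r1 held:FU  <A:1 Mu:1 Ld:0 B:1 rd:6 wr:1>
#5 MEM src=r3 held:FU  <A:1 Mu:1 Ld:0 B:1 rd:6 wr:1>
#6 ALU src=r8,r1 dispatched  <A:0 Mu:1 Ld:0 B:1 rd:4 wr:0>
#7 ALU src=r4,r3 held:FU  <A:0 Mu:1 Ld:0 B:1 rd:4 wr:0>

reason(slot 5) = FU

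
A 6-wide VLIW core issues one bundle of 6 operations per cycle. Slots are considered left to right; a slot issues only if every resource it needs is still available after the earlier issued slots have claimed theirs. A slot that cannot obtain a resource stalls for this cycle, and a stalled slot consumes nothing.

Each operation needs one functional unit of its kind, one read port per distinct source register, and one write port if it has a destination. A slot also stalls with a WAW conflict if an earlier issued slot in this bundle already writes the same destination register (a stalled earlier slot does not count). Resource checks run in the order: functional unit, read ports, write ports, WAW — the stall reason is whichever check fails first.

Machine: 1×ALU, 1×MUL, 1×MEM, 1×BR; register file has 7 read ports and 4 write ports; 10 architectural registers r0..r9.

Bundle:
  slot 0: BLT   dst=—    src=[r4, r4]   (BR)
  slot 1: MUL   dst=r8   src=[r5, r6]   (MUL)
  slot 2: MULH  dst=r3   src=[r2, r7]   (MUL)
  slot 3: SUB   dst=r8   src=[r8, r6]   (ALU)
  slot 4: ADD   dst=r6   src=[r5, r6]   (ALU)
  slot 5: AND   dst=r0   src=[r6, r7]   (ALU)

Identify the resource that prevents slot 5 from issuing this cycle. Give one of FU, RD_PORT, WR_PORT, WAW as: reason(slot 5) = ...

reason(slot 5) = FU

slot 0 (BR): ISSUE — free A1,Mu1,Ld1,B0 rp6 wp4
slot 1 (MUL): ISSUE — free A1,Mu0,Ld1,B0 rp4 wp3
slot 2 (MUL): stall FU — free A1,Mu0,Ld1,B0 rp4 wp3
slot 3 (ALU): stall WAW — free A1,Mu0,Ld1,B0 rp4 wp3
slot 4 (ALU): ISSUE — free A0,Mu0,Ld1,B0 rp2 wp2
slot 5 (ALU): stall FU — free A0,Mu0,Ld1,B0 rp2 wp2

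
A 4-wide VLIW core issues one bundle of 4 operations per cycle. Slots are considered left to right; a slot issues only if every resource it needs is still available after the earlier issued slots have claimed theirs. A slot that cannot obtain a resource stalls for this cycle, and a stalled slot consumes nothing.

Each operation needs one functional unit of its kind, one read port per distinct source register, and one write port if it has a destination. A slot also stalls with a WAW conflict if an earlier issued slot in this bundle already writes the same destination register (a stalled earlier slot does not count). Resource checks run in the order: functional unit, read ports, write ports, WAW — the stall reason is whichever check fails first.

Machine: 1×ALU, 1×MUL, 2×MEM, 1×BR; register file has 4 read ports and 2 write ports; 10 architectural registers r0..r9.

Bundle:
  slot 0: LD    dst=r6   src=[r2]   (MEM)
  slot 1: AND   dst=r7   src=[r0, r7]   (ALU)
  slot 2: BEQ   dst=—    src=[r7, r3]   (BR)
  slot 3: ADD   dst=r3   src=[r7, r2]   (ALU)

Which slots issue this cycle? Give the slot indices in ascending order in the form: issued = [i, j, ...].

issued = [0, 1]

[0] MEM needs rd=1 wr=1: ok; after: ALU=1 MUL=1 MEM=1 BR=1, R=3, W=1
[1] ALU needs rd=2 wr=1: ok; after: ALU=0 MUL=1 MEM=1 BR=1, R=1, W=0
[2] BR needs rd=2 wr=0: RD_PORT; after: ALU=0 MUL=1 MEM=1 BR=1, R=1, W=0
[3] ALU needs rd=2 wr=1: FU; after: ALU=0 MUL=1 MEM=1 BR=1, R=1, W=0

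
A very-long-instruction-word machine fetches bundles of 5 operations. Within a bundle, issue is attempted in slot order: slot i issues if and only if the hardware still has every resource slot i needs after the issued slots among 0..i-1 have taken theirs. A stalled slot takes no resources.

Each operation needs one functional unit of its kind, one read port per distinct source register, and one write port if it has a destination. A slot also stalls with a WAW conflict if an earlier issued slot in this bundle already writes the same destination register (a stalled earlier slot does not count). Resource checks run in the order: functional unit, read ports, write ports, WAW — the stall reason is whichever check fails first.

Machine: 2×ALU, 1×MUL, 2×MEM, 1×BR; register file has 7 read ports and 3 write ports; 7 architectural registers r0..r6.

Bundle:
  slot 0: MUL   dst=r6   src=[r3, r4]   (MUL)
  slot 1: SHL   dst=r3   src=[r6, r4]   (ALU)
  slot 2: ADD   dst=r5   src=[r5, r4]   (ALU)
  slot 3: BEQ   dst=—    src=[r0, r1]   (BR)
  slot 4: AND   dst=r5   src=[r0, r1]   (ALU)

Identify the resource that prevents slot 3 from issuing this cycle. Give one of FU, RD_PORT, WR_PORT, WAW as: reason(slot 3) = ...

slot 0 (MUL): ISSUE — free A2,Mu0,Ld2,B1 rp5 wp2
slot 1 (ALU): ISSUE — free A1,Mu0,Ld2,B1 rp3 wp1
slot 2 (ALU): ISSUE — free A0,Mu0,Ld2,B1 rp1 wp0
slot 3 (BR): stall RD_PORT — free A0,Mu0,Ld2,B1 rp1 wp0
slot 4 (ALU): stall FU — free A0,Mu0,Ld2,B1 rp1 wp0

reason(slot 3) = RD_PORT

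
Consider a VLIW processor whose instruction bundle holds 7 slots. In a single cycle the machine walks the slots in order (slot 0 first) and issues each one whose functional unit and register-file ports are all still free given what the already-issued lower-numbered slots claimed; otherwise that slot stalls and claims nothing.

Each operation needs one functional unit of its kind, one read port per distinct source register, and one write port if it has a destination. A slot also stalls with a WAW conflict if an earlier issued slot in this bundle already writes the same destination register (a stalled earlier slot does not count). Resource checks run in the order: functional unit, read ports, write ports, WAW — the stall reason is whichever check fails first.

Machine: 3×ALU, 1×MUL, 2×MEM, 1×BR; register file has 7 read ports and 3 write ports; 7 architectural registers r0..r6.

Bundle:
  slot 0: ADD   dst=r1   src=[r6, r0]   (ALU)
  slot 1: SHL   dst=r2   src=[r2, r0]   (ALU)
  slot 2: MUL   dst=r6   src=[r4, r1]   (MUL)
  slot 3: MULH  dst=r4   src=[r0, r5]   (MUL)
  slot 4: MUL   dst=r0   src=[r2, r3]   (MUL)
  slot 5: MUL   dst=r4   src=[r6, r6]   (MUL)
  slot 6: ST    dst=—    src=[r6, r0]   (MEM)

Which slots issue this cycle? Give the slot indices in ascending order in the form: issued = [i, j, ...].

[0] ALU needs rd=2 wr=1: ok; after: ALU=2 MUL=1 MEM=2 BR=1, R=5, W=2
[1] ALU needs rd=2 wr=1: ok; after: ALU=1 MUL=1 MEM=2 BR=1, R=3, W=1
[2] MUL needs rd=2 wr=1: ok; after: ALU=1 MUL=0 MEM=2 BR=1, R=1, W=0
[3] MUL needs rd=2 wr=1: FU; after: ALU=1 MUL=0 MEM=2 BR=1, R=1, W=0
[4] MUL needs rd=2 wr=1: FU; after: ALU=1 MUL=0 MEM=2 BR=1, R=1, W=0
[5] MUL needs rd=1 wr=1: FU; after: ALU=1 MUL=0 MEM=2 BR=1, R=1, W=0
[6] MEM needs rd=2 wr=0: RD_PORT; after: ALU=1 MUL=0 MEM=2 BR=1, R=1, W=0

issued = [0, 1, 2]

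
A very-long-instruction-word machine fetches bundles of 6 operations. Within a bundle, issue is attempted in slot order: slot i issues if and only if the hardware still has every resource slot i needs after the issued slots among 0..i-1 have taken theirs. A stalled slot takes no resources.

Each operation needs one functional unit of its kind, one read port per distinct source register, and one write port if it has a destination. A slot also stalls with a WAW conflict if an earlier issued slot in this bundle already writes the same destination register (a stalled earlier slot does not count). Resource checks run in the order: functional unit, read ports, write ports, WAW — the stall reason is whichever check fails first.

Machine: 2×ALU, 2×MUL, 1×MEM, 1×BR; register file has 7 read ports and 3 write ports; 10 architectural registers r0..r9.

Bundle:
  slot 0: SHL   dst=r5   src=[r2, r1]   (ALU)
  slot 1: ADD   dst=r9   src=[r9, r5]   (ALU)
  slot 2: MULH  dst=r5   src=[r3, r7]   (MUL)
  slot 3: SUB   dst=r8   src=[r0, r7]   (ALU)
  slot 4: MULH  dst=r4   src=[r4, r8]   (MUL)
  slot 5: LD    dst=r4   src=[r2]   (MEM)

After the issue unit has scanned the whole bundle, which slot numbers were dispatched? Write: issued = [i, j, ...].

issued = [0, 1, 4]

#0 ALU src=r2,r1 dispatched  <A:1 Mu:2 Ld:1 B:1 rd:5 wr:2>
#1 ALU src=r9,r5 dispatched  <A:0 Mu:2 Ld:1 B:1 rd:3 wr:1>
#2 MUL src=r3,r7 held:WAW  <A:0 Mu:2 Ld:1 B:1 rd:3 wr:1>
#3 ALU src=r0,r7 held:FU  <A:0 Mu:2 Ld:1 B:1 rd:3 wr:1>
#4 MUL src=r4,r8 dispatched  <A:0 Mu:1 Ld:1 B:1 rd:1 wr:0>
#5 MEM src=r2 held:WR_PORT  <A:0 Mu:1 Ld:1 B:1 rd:1 wr:0>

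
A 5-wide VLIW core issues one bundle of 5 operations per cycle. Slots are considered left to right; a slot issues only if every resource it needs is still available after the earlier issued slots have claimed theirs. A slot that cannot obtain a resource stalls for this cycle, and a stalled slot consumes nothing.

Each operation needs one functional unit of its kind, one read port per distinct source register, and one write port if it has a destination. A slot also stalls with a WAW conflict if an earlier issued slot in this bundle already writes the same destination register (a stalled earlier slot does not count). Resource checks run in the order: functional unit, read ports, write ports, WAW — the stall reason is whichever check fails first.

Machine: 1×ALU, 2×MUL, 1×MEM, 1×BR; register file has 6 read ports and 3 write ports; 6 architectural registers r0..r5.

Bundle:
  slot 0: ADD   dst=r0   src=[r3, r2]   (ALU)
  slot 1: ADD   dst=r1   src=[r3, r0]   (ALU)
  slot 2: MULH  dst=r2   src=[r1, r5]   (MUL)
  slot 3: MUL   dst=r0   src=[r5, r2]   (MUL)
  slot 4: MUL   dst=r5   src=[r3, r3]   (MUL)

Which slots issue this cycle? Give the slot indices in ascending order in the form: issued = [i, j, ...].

issued = [0, 2, 4]

(0) want 1×ALU +2rd +1wr — yes → AL0|MU2|ME1|BR1|rd4|wr2
(1) want 1×ALU +2rd +1wr — FU → AL0|MU2|ME1|BR1|rd4|wr2
(2) want 1×MUL +2rd +1wr — yes → AL0|MU1|ME1|BR1|rd2|wr1
(3) want 1×MUL +2rd +1wr — WAW → AL0|MU1|ME1|BR1|rd2|wr1
(4) want 1×MUL +1rd +1wr — yes → AL0|MU0|ME1|BR1|rd1|wr0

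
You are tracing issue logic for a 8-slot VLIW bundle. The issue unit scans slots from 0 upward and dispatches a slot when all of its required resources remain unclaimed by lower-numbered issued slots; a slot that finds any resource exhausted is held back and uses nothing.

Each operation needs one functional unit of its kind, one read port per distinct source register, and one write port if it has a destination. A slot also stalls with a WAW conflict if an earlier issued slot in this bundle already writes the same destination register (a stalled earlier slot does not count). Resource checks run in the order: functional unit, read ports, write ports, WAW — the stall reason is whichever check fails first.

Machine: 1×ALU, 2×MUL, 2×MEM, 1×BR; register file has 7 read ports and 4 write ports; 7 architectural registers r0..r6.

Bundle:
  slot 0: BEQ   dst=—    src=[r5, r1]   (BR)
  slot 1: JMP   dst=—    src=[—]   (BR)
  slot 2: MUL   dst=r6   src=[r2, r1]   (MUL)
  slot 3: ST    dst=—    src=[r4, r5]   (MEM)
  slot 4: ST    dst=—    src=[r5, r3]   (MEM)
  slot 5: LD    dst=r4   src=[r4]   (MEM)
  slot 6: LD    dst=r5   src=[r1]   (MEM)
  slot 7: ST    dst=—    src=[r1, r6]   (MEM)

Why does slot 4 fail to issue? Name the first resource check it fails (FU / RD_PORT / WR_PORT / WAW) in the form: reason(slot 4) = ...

(0) want 1×BR +2rd +0wr — yes → AL1|MU2|ME2|BR0|rd5|wr4
(1) want 1×BR +0rd +0wr — FU → AL1|MU2|ME2|BR0|rd5|wr4
(2) want 1×MUL +2rd +1wr — yes → AL1|MU1|ME2|BR0|rd3|wr3
(3) want 1×MEM +2rd +0wr — yes → AL1|MU1|ME1|BR0|rd1|wr3
(4) want 1×MEM +2rd +0wr — RD_PORT → AL1|MU1|ME1|BR0|rd1|wr3
(5) want 1×MEM +1rd +1wr — yes → AL1|MU1|ME0|BR0|rd0|wr2
(6) want 1×MEM +1rd +1wr — FU → AL1|MU1|ME0|BR0|rd0|wr2
(7) want 1×MEM +2rd +0wr — FU → AL1|MU1|ME0|BR0|rd0|wr2

reason(slot 4) = RD_PORT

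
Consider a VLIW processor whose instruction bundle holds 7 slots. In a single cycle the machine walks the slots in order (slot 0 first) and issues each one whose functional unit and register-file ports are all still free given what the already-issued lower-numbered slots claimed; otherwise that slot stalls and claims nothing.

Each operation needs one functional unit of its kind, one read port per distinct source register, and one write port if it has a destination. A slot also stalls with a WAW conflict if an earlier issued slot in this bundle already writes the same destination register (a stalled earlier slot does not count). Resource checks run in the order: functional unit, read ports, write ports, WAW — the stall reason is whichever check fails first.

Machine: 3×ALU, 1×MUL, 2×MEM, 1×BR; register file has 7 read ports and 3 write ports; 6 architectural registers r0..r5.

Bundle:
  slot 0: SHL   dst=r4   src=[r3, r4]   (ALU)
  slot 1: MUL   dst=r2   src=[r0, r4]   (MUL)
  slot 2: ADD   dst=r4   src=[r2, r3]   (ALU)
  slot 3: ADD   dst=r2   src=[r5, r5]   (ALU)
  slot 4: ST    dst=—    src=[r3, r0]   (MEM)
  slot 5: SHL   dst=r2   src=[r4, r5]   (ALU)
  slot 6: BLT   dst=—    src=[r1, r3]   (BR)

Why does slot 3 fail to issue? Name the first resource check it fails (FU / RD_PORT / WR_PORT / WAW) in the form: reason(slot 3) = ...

reason(slot 3) = WAW

slot 0 (ALU): ISSUE — free A2,Mu1,Ld2,B1 rp5 wp2
slot 1 (MUL): ISSUE — free A2,Mu0,Ld2,B1 rp3 wp1
slot 2 (ALU): stall WAW — free A2,Mu0,Ld2,B1 rp3 wp1
slot 3 (ALU): stall WAW — free A2,Mu0,Ld2,B1 rp3 wp1
slot 4 (MEM): ISSUE — free A2,Mu0,Ld1,B1 rp1 wp1
slot 5 (ALU): stall RD_PORT — free A2,Mu0,Ld1,B1 rp1 wp1
slot 6 (BR): stall RD_PORT — free A2,Mu0,Ld1,B1 rp1 wp1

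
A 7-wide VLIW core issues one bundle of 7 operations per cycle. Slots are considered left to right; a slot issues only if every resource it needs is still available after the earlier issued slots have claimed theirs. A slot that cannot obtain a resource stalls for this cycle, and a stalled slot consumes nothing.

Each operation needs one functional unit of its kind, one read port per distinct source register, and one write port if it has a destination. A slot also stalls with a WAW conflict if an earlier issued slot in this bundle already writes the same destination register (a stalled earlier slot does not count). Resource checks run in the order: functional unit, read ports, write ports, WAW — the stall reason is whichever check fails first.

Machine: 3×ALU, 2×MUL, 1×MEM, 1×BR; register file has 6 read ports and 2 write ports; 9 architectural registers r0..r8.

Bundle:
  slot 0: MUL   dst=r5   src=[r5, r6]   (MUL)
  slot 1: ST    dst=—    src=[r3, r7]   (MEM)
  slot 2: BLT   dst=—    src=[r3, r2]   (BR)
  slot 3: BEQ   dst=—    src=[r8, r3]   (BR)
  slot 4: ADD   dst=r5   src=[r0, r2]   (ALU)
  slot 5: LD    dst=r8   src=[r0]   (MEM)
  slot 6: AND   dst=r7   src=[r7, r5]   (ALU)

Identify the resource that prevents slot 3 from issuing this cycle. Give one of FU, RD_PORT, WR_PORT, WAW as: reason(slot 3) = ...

reason(slot 3) = FU

(0) want 1×MUL +2rd +1wr — yes → AL3|MU1|ME1|BR1|rd4|wr1
(1) want 1×MEM +2rd +0wr — yes → AL3|MU1|ME0|BR1|rd2|wr1
(2) want 1×BR +2rd +0wr — yes → AL3|MU1|ME0|BR0|rd0|wr1
(3) want 1×BR +2rd +0wr — FU → AL3|MU1|ME0|BR0|rd0|wr1
(4) want 1×ALU +2rd +1wr — RD_PORT → AL3|MU1|ME0|BR0|rd0|wr1
(5) want 1×MEM +1rd +1wr — FU → AL3|MU1|ME0|BR0|rd0|wr1
(6) want 1×ALU +2rd +1wr — RD_PORT → AL3|MU1|ME0|BR0|rd0|wr1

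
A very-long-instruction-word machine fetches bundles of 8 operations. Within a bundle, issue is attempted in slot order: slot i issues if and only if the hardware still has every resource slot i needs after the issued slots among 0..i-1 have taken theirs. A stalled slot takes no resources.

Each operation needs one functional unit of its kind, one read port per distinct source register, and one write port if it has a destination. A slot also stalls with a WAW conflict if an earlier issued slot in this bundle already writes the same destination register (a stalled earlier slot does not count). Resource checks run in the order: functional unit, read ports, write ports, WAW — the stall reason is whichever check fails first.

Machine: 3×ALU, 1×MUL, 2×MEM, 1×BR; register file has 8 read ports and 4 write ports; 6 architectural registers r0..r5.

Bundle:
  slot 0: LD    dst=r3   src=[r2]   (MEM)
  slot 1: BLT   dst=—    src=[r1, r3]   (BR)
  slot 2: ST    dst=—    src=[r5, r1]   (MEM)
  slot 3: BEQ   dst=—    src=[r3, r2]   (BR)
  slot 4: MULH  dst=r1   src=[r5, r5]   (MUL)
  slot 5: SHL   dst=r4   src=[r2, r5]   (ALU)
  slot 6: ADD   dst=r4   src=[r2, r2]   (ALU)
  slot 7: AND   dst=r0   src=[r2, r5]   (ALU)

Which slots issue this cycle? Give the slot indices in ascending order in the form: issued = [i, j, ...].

#0 MEM src=r2 dispatched  <A:3 Mu:1 Ld:1 B:1 rd:7 wr:3>
#1 BR src=r1,r3 dispatched  <A:3 Mu:1 Ld:1 B:0 rd:5 wr:3>
#2 MEM src=r5,r1 dispatched  <A:3 Mu:1 Ld:0 B:0 rd:3 wr:3>
#3 BR src=r3,r2 held:FU  <A:3 Mu:1 Ld:0 B:0 rd:3 wr:3>
#4 MUL src=r5,r5 dispatched  <A:3 Mu:0 Ld:0 B:0 rd:2 wr:2>
#5 ALU src=r2,r5 dispatched  <A:2 Mu:0 Ld:0 B:0 rd:0 wr:1>
#6 ALU src=r2,r2 held:RD_PORT  <A:2 Mu:0 Ld:0 B:0 rd:0 wr:1>
#7 ALU src=r2,r5 held:RD_PORT  <A:2 Mu:0 Ld:0 B:0 rd:0 wr:1>

issued = [0, 1, 2, 4, 5]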